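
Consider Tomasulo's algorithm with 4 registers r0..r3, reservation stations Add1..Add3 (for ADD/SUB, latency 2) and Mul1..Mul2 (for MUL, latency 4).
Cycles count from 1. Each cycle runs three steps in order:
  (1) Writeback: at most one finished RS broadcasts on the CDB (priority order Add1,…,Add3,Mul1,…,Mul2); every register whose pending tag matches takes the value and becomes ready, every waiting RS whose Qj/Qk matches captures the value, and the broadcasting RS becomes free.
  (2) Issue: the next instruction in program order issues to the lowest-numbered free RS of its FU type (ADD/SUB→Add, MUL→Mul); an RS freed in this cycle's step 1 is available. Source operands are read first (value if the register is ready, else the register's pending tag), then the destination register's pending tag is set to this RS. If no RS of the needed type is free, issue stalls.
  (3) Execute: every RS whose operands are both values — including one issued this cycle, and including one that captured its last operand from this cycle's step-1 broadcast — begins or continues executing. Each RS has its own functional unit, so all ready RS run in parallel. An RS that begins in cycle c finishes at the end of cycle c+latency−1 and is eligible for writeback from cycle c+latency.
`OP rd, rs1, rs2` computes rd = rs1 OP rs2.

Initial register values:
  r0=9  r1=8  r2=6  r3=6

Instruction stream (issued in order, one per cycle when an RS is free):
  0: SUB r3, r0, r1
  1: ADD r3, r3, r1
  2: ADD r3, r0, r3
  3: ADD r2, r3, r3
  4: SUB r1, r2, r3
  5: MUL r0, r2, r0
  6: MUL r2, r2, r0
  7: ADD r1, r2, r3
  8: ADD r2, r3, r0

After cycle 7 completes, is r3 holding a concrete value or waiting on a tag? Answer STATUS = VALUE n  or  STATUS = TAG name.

STATUS = VALUE 18

cycle 1: issue SUB r3<-Add1 // r0:9,r1:8,r2:6,r3:Add1
cycle 2: issue ADD r3<-Add2 // r0:9,r1:8,r2:6,r3:Add2
cycle 3: CDB Add1=1; issue ADD r3<-Add1 // r0:9,r1:8,r2:6,r3:Add1
cycle 4: issue ADD r2<-Add3 // r0:9,r1:8,r2:Add3,r3:Add1
cycle 5: CDB Add2=9; issue SUB r1<-Add2 // r0:9,r1:Add2,r2:Add3,r3:Add1
cycle 6: issue MUL r0<-Mul1 // r0:Mul1,r1:Add2,r2:Add3,r3:Add1
cycle 7: CDB Add1=18; issue MUL r2<-Mul2 // r0:Mul1,r1:Add2,r2:Mul2,r3:18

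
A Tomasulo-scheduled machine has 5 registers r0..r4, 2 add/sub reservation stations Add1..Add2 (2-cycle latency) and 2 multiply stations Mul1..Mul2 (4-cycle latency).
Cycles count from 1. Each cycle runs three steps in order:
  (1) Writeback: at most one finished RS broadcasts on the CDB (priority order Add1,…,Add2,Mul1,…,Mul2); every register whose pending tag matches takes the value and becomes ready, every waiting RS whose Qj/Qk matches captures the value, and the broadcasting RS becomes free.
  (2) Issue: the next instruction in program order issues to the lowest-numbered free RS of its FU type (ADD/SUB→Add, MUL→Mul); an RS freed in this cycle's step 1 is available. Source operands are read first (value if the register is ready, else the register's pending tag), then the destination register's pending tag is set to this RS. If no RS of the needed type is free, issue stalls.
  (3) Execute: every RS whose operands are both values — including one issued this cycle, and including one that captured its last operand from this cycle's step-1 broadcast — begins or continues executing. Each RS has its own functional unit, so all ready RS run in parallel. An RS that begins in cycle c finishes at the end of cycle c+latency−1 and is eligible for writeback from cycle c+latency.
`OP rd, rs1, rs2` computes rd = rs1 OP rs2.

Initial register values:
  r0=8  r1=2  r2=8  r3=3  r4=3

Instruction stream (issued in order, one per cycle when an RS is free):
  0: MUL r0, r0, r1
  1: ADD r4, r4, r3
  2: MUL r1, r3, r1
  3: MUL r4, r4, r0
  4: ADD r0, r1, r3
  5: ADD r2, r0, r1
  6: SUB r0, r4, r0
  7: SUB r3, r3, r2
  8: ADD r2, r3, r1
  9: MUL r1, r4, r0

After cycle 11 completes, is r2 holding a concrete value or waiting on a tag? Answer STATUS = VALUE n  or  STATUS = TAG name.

STATUS = VALUE 15

  c1: issue MUL r0<-Mul1  regs: r0:Mul1,r1:2,r2:8,r3:3,r4:3
  c2: issue ADD r4<-Add1  regs: r0:Mul1,r1:2,r2:8,r3:3,r4:Add1
  c3: issue MUL r1<-Mul2  regs: r0:Mul1,r1:Mul2,r2:8,r3:3,r4:Add1
  c4: CDB Add1=6; stall  regs: r0:Mul1,r1:Mul2,r2:8,r3:3,r4:6
  c5: CDB Mul1=16; issue MUL r4<-Mul1  regs: r0:16,r1:Mul2,r2:8,r3:3,r4:Mul1
  c6: issue ADD r0<-Add1  regs: r0:Add1,r1:Mul2,r2:8,r3:3,r4:Mul1
  c7: CDB Mul2=6; issue ADD r2<-Add2  regs: r0:Add1,r1:6,r2:Add2,r3:3,r4:Mul1
  c8: stall  regs: r0:Add1,r1:6,r2:Add2,r3:3,r4:Mul1
  c9: CDB Add1=9; issue SUB r0<-Add1  regs: r0:Add1,r1:6,r2:Add2,r3:3,r4:Mul1
  c10: CDB Mul1=96; stall  regs: r0:Add1,r1:6,r2:Add2,r3:3,r4:96
  c11: CDB Add2=15; issue SUB r3<-Add2  regs: r0:Add1,r1:6,r2:15,r3:Add2,r4:96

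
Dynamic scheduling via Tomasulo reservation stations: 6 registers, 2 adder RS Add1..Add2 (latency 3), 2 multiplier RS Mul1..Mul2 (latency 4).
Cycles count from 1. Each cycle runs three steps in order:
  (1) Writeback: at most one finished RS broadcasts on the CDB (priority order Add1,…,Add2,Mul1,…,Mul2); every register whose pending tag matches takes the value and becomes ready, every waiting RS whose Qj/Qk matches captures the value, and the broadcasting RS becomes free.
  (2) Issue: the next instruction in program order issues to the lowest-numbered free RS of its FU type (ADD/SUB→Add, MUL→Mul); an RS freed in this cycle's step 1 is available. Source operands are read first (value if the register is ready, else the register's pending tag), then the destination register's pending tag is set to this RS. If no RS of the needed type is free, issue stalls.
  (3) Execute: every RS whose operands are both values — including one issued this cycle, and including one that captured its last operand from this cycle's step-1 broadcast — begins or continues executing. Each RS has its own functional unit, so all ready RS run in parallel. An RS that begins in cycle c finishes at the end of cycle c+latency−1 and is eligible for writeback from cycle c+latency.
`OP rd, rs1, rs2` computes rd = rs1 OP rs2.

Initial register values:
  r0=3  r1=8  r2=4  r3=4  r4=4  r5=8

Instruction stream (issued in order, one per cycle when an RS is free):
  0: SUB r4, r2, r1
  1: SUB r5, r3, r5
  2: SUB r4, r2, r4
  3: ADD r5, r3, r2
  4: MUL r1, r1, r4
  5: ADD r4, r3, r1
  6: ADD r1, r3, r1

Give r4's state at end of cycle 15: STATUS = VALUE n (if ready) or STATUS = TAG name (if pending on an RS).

  c1: issue SUB r4<-Add1  regs: r0:3,r1:8,r2:4,r3:4,r4:Add1,r5:8
  c2: issue SUB r5<-Add2  regs: r0:3,r1:8,r2:4,r3:4,r4:Add1,r5:Add2
  c3: stall  regs: r0:3,r1:8,r2:4,r3:4,r4:Add1,r5:Add2
  c4: CDB Add1=-4; issue SUB r4<-Add1  regs: r0:3,r1:8,r2:4,r3:4,r4:Add1,r5:Add2
  c5: CDB Add2=-4; issue ADD r5<-Add2  regs: r0:3,r1:8,r2:4,r3:4,r4:Add1,r5:Add2
  c6: issue MUL r1<-Mul1  regs: r0:3,r1:Mul1,r2:4,r3:4,r4:Add1,r5:Add2
  c7: CDB Add1=8; issue ADD r4<-Add1  regs: r0:3,r1:Mul1,r2:4,r3:4,r4:Add1,r5:Add2
  c8: CDB Add2=8; issue ADD r1<-Add2  regs: r0:3,r1:Add2,r2:4,r3:4,r4:Add1,r5:8
  c9: -  regs: r0:3,r1:Add2,r2:4,r3:4,r4:Add1,r5:8
  c10: -  regs: r0:3,r1:Add2,r2:4,r3:4,r4:Add1,r5:8
  c11: CDB Mul1=64  regs: r0:3,r1:Add2,r2:4,r3:4,r4:Add1,r5:8
  c12: -  regs: r0:3,r1:Add2,r2:4,r3:4,r4:Add1,r5:8
  c13: -  regs: r0:3,r1:Add2,r2:4,r3:4,r4:Add1,r5:8
  c14: CDB Add1=68  regs: r0:3,r1:Add2,r2:4,r3:4,r4:68,r5:8
  c15: CDB Add2=68  regs: r0:3,r1:68,r2:4,r3:4,r4:68,r5:8

STATUS = VALUE 68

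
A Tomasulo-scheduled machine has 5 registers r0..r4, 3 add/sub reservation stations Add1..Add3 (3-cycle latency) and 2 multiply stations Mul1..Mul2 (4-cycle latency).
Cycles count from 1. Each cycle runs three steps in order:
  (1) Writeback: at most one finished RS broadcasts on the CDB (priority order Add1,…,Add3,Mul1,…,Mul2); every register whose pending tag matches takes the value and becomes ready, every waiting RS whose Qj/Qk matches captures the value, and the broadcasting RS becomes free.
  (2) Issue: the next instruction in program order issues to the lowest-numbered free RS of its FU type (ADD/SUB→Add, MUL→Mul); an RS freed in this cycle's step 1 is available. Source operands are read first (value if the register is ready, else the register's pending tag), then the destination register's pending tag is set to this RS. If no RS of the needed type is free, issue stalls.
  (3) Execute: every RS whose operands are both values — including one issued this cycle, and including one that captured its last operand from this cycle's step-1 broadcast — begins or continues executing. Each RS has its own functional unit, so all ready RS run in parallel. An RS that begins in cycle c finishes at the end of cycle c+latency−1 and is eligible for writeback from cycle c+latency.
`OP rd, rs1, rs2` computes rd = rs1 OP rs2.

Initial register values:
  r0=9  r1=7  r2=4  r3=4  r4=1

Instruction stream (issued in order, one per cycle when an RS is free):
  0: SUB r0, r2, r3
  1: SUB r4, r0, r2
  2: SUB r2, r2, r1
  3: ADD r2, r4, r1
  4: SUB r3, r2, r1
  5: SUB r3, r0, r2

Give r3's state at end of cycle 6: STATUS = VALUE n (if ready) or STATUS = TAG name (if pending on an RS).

c1: issue SUB r0<-Add1 | r0:Add1,r1:7,r2:4,r3:4,r4:1
c2: issue SUB r4<-Add2 | r0:Add1,r1:7,r2:4,r3:4,r4:Add2
c3: issue SUB r2<-Add3 | r0:Add1,r1:7,r2:Add3,r3:4,r4:Add2
c4: CDB Add1=0; issue ADD r2<-Add1 | r0:0,r1:7,r2:Add1,r3:4,r4:Add2
c5: stall | r0:0,r1:7,r2:Add1,r3:4,r4:Add2
c6: CDB Add3=-3; issue SUB r3<-Add3 | r0:0,r1:7,r2:Add1,r3:Add3,r4:Add2

STATUS = TAG Add3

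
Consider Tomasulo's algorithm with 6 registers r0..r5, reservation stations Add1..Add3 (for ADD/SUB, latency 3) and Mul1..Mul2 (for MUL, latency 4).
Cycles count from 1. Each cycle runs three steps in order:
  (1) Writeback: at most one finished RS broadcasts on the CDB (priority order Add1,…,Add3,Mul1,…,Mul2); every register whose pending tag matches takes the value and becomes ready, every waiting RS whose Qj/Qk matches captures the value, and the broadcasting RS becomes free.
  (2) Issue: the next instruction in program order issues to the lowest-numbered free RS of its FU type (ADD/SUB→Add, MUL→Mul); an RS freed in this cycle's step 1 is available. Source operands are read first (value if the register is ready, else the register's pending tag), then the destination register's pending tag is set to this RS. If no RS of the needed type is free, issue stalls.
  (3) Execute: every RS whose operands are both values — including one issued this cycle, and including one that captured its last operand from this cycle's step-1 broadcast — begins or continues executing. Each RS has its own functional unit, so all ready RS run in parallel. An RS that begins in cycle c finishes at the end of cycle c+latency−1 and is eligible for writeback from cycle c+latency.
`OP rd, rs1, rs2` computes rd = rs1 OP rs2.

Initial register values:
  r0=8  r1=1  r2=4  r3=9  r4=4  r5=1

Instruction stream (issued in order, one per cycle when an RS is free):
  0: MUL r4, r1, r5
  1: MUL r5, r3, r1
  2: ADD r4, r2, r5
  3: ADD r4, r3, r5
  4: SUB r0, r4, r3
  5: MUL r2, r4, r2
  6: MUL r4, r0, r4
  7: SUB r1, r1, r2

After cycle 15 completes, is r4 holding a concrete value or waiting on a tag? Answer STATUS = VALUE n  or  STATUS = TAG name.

STATUS = TAG Mul2

c1: issue MUL r4<-Mul1 | r0:8,r1:1,r2:4,r3:9,r4:Mul1,r5:1
c2: issue MUL r5<-Mul2 | r0:8,r1:1,r2:4,r3:9,r4:Mul1,r5:Mul2
c3: issue ADD r4<-Add1 | r0:8,r1:1,r2:4,r3:9,r4:Add1,r5:Mul2
c4: issue ADD r4<-Add2 | r0:8,r1:1,r2:4,r3:9,r4:Add2,r5:Mul2
c5: CDB Mul1=1; issue SUB r0<-Add3 | r0:Add3,r1:1,r2:4,r3:9,r4:Add2,r5:Mul2
c6: CDB Mul2=9; issue MUL r2<-Mul1 | r0:Add3,r1:1,r2:Mul1,r3:9,r4:Add2,r5:9
c7: issue MUL r4<-Mul2 | r0:Add3,r1:1,r2:Mul1,r3:9,r4:Mul2,r5:9
c8: stall | r0:Add3,r1:1,r2:Mul1,r3:9,r4:Mul2,r5:9
c9: CDB Add1=13; issue SUB r1<-Add1 | r0:Add3,r1:Add1,r2:Mul1,r3:9,r4:Mul2,r5:9
c10: CDB Add2=18 | r0:Add3,r1:Add1,r2:Mul1,r3:9,r4:Mul2,r5:9
c11: - | r0:Add3,r1:Add1,r2:Mul1,r3:9,r4:Mul2,r5:9
c12: - | r0:Add3,r1:Add1,r2:Mul1,r3:9,r4:Mul2,r5:9
c13: CDB Add3=9 | r0:9,r1:Add1,r2:Mul1,r3:9,r4:Mul2,r5:9
c14: CDB Mul1=72 | r0:9,r1:Add1,r2:72,r3:9,r4:Mul2,r5:9
c15: - | r0:9,r1:Add1,r2:72,r3:9,r4:Mul2,r5:9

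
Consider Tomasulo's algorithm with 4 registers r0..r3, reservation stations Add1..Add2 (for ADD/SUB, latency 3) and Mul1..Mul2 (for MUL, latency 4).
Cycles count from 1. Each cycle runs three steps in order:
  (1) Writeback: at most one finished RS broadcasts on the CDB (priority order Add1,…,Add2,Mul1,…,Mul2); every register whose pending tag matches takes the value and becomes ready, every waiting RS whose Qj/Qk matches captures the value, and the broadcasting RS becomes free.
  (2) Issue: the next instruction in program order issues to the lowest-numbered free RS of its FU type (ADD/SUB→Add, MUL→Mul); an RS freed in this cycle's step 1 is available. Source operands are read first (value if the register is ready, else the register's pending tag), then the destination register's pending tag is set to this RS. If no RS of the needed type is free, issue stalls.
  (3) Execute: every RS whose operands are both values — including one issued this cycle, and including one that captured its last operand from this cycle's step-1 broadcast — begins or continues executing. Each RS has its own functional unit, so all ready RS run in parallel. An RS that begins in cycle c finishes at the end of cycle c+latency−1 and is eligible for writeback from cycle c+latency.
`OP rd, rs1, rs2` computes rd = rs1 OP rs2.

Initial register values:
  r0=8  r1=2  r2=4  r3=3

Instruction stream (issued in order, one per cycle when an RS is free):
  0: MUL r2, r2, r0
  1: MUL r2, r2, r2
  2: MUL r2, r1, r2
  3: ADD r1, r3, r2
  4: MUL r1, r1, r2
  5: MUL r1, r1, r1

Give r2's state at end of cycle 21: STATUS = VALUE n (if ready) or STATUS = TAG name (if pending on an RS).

STATUS = VALUE 2048

cycle 1: issue MUL r2<-Mul1 // r0:8,r1:2,r2:Mul1,r3:3
cycle 2: issue MUL r2<-Mul2 // r0:8,r1:2,r2:Mul2,r3:3
cycle 3: stall // r0:8,r1:2,r2:Mul2,r3:3
cycle 4: stall // r0:8,r1:2,r2:Mul2,r3:3
cycle 5: CDB Mul1=32; issue MUL r2<-Mul1 // r0:8,r1:2,r2:Mul1,r3:3
cycle 6: issue ADD r1<-Add1 // r0:8,r1:Add1,r2:Mul1,r3:3
cycle 7: stall // r0:8,r1:Add1,r2:Mul1,r3:3
cycle 8: stall // r0:8,r1:Add1,r2:Mul1,r3:3
cycle 9: CDB Mul2=1024; issue MUL r1<-Mul2 // r0:8,r1:Mul2,r2:Mul1,r3:3
cycle 10: stall // r0:8,r1:Mul2,r2:Mul1,r3:3
cycle 11: stall // r0:8,r1:Mul2,r2:Mul1,r3:3
cycle 12: stall // r0:8,r1:Mul2,r2:Mul1,r3:3
cycle 13: CDB Mul1=2048; issue MUL r1<-Mul1 // r0:8,r1:Mul1,r2:2048,r3:3
cycle 14: - // r0:8,r1:Mul1,r2:2048,r3:3
cycle 15: - // r0:8,r1:Mul1,r2:2048,r3:3
cycle 16: CDB Add1=2051 // r0:8,r1:Mul1,r2:2048,r3:3
cycle 17: - // r0:8,r1:Mul1,r2:2048,r3:3
cycle 18: - // r0:8,r1:Mul1,r2:2048,r3:3
cycle 19: - // r0:8,r1:Mul1,r2:2048,r3:3
cycle 20: CDB Mul2=4200448 // r0:8,r1:Mul1,r2:2048,r3:3
cycle 21: - // r0:8,r1:Mul1,r2:2048,r3:3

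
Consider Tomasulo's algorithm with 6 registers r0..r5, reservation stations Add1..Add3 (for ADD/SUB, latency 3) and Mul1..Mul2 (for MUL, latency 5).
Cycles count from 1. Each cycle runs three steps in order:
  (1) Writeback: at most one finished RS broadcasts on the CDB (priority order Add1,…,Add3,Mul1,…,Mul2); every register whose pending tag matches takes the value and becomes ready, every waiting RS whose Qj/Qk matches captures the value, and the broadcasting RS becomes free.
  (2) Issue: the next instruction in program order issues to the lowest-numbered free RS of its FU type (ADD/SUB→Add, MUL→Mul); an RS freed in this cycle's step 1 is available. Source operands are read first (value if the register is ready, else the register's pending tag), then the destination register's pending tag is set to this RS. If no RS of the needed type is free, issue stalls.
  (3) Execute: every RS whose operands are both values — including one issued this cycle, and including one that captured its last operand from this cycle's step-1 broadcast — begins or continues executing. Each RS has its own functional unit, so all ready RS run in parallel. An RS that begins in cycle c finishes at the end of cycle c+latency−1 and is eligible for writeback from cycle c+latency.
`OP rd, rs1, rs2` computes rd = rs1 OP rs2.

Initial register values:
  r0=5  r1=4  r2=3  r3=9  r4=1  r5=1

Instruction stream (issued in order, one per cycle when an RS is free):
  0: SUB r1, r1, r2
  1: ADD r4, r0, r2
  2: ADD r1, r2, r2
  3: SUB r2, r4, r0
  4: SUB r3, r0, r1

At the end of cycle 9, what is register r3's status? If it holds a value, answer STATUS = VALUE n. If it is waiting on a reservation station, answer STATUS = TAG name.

STATUS = VALUE -1

cycle 1: issue SUB r1<-Add1 // r0:5,r1:Add1,r2:3,r3:9,r4:1,r5:1
cycle 2: issue ADD r4<-Add2 // r0:5,r1:Add1,r2:3,r3:9,r4:Add2,r5:1
cycle 3: issue ADD r1<-Add3 // r0:5,r1:Add3,r2:3,r3:9,r4:Add2,r5:1
cycle 4: CDB Add1=1; issue SUB r2<-Add1 // r0:5,r1:Add3,r2:Add1,r3:9,r4:Add2,r5:1
cycle 5: CDB Add2=8; issue SUB r3<-Add2 // r0:5,r1:Add3,r2:Add1,r3:Add2,r4:8,r5:1
cycle 6: CDB Add3=6 // r0:5,r1:6,r2:Add1,r3:Add2,r4:8,r5:1
cycle 7: - // r0:5,r1:6,r2:Add1,r3:Add2,r4:8,r5:1
cycle 8: CDB Add1=3 // r0:5,r1:6,r2:3,r3:Add2,r4:8,r5:1
cycle 9: CDB Add2=-1 // r0:5,r1:6,r2:3,r3:-1,r4:8,r5:1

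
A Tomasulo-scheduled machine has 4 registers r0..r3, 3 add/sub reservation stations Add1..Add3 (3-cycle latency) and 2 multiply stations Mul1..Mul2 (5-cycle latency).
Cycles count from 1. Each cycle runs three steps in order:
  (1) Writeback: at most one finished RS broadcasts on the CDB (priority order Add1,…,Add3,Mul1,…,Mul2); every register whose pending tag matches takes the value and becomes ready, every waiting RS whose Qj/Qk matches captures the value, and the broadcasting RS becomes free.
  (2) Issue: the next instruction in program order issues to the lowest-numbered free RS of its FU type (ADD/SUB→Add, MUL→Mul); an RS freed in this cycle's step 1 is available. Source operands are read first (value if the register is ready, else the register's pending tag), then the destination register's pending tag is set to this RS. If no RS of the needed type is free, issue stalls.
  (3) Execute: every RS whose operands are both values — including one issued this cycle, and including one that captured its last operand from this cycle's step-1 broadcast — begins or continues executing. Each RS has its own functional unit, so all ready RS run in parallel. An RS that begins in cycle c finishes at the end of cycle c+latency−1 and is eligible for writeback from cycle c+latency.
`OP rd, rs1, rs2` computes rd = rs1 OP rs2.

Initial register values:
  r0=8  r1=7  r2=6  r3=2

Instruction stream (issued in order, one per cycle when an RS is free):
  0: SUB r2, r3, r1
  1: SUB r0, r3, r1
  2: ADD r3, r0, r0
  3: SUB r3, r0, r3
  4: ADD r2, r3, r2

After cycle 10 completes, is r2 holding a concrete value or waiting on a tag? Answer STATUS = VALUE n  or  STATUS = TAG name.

c1: issue SUB r2<-Add1 | r0:8,r1:7,r2:Add1,r3:2
c2: issue SUB r0<-Add2 | r0:Add2,r1:7,r2:Add1,r3:2
c3: issue ADD r3<-Add3 | r0:Add2,r1:7,r2:Add1,r3:Add3
c4: CDB Add1=-5; issue SUB r3<-Add1 | r0:Add2,r1:7,r2:-5,r3:Add1
c5: CDB Add2=-5; issue ADD r2<-Add2 | r0:-5,r1:7,r2:Add2,r3:Add1
c6: - | r0:-5,r1:7,r2:Add2,r3:Add1
c7: - | r0:-5,r1:7,r2:Add2,r3:Add1
c8: CDB Add3=-10 | r0:-5,r1:7,r2:Add2,r3:Add1
c9: - | r0:-5,r1:7,r2:Add2,r3:Add1
c10: - | r0:-5,r1:7,r2:Add2,r3:Add1

STATUS = TAG Add2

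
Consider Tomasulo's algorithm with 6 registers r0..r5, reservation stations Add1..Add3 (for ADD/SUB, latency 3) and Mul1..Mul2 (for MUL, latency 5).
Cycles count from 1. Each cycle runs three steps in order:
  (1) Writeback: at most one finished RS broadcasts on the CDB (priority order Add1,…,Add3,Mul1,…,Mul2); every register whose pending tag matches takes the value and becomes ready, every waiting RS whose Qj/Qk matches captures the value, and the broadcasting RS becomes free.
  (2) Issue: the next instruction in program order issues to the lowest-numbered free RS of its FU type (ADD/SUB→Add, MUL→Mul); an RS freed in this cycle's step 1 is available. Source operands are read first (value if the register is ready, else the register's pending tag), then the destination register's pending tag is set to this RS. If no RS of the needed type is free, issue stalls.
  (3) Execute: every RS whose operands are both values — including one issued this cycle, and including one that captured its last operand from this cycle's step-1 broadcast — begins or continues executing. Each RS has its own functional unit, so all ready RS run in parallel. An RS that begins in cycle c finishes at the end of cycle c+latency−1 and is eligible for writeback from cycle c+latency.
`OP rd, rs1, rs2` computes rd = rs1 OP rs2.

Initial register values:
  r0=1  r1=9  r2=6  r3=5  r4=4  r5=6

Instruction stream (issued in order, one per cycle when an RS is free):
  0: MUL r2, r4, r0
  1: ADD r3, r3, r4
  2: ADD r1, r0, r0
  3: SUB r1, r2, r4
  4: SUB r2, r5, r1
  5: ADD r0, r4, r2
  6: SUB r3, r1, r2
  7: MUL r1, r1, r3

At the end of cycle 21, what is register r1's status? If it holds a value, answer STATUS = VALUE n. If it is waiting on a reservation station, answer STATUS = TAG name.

STATUS = TAG Mul1

  c1: issue MUL r2<-Mul1  regs: r0:1,r1:9,r2:Mul1,r3:5,r4:4,r5:6
  c2: issue ADD r3<-Add1  regs: r0:1,r1:9,r2:Mul1,r3:Add1,r4:4,r5:6
  c3: issue ADD r1<-Add2  regs: r0:1,r1:Add2,r2:Mul1,r3:Add1,r4:4,r5:6
  c4: issue SUB r1<-Add3  regs: r0:1,r1:Add3,r2:Mul1,r3:Add1,r4:4,r5:6
  c5: CDB Add1=9; issue SUB r2<-Add1  regs: r0:1,r1:Add3,r2:Add1,r3:9,r4:4,r5:6
  c6: CDB Add2=2; issue ADD r0<-Add2  regs: r0:Add2,r1:Add3,r2:Add1,r3:9,r4:4,r5:6
  c7: CDB Mul1=4; stall  regs: r0:Add2,r1:Add3,r2:Add1,r3:9,r4:4,r5:6
  c8: stall  regs: r0:Add2,r1:Add3,r2:Add1,r3:9,r4:4,r5:6
  c9: stall  regs: r0:Add2,r1:Add3,r2:Add1,r3:9,r4:4,r5:6
  c10: CDB Add3=0; issue SUB r3<-Add3  regs: r0:Add2,r1:0,r2:Add1,r3:Add3,r4:4,r5:6
  c11: issue MUL r1<-Mul1  regs: r0:Add2,r1:Mul1,r2:Add1,r3:Add3,r4:4,r5:6
  c12: -  regs: r0:Add2,r1:Mul1,r2:Add1,r3:Add3,r4:4,r5:6
  c13: CDB Add1=6  regs: r0:Add2,r1:Mul1,r2:6,r3:Add3,r4:4,r5:6
  c14: -  regs: r0:Add2,r1:Mul1,r2:6,r3:Add3,r4:4,r5:6
  c15: -  regs: r0:Add2,r1:Mul1,r2:6,r3:Add3,r4:4,r5:6
  c16: CDB Add2=10  regs: r0:10,r1:Mul1,r2:6,r3:Add3,r4:4,r5:6
  c17: CDB Add3=-6  regs: r0:10,r1:Mul1,r2:6,r3:-6,r4:4,r5:6
  c18: -  regs: r0:10,r1:Mul1,r2:6,r3:-6,r4:4,r5:6
  c19: -  regs: r0:10,r1:Mul1,r2:6,r3:-6,r4:4,r5:6
  c20: -  regs: r0:10,r1:Mul1,r2:6,r3:-6,r4:4,r5:6
  c21: -  regs: r0:10,r1:Mul1,r2:6,r3:-6,r4:4,r5:6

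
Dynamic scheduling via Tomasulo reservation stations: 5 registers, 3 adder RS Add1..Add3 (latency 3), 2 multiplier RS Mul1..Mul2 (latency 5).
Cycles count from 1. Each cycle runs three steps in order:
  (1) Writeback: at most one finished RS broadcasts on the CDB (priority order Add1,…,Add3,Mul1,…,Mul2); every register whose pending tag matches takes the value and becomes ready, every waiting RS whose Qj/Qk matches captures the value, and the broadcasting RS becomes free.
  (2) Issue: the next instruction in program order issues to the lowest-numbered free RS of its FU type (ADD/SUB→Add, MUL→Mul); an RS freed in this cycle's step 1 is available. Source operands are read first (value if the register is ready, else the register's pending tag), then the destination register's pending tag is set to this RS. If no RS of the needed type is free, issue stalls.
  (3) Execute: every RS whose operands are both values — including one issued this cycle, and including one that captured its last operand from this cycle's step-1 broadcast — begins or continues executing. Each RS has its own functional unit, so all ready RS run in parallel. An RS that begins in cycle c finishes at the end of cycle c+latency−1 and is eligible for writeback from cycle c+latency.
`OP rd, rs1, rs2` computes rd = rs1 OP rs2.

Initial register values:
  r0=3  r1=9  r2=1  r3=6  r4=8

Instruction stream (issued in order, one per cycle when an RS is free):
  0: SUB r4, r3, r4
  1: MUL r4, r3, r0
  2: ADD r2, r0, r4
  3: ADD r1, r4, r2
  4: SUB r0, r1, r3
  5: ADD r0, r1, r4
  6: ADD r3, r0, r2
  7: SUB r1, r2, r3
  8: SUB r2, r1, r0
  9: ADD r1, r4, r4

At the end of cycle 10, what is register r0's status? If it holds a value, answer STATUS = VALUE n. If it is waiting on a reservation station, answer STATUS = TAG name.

STATUS = TAG Add2

c1: issue SUB r4<-Add1 | r0:3,r1:9,r2:1,r3:6,r4:Add1
c2: issue MUL r4<-Mul1 | r0:3,r1:9,r2:1,r3:6,r4:Mul1
c3: issue ADD r2<-Add2 | r0:3,r1:9,r2:Add2,r3:6,r4:Mul1
c4: CDB Add1=-2; issue ADD r1<-Add1 | r0:3,r1:Add1,r2:Add2,r3:6,r4:Mul1
c5: issue SUB r0<-Add3 | r0:Add3,r1:Add1,r2:Add2,r3:6,r4:Mul1
c6: stall | r0:Add3,r1:Add1,r2:Add2,r3:6,r4:Mul1
c7: CDB Mul1=18; stall | r0:Add3,r1:Add1,r2:Add2,r3:6,r4:18
c8: stall | r0:Add3,r1:Add1,r2:Add2,r3:6,r4:18
c9: stall | r0:Add3,r1:Add1,r2:Add2,r3:6,r4:18
c10: CDB Add2=21; issue ADD r0<-Add2 | r0:Add2,r1:Add1,r2:21,r3:6,r4:18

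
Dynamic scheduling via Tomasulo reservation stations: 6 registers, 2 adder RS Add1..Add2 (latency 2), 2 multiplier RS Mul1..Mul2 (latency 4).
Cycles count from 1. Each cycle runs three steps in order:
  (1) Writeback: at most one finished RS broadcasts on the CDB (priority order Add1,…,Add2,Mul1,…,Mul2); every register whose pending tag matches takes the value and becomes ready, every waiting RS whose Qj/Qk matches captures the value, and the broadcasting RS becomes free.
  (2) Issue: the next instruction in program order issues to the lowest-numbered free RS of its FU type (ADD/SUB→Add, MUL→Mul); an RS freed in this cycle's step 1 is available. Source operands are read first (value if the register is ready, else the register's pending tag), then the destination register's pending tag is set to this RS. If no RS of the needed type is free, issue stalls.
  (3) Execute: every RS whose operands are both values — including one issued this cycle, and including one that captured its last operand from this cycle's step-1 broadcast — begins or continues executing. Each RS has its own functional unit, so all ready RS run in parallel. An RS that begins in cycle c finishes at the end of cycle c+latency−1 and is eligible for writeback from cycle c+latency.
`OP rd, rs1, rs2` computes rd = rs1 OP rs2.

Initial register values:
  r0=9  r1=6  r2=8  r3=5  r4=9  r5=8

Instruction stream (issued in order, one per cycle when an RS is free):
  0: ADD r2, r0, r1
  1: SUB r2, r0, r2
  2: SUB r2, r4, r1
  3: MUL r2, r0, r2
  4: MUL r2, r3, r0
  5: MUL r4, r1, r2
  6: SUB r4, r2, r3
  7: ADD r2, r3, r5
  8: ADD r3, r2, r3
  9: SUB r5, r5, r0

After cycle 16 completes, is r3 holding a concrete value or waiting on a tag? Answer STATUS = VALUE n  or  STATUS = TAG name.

STATUS = VALUE 18

cycle 1: issue ADD r2<-Add1 // r0:9,r1:6,r2:Add1,r3:5,r4:9,r5:8
cycle 2: issue SUB r2<-Add2 // r0:9,r1:6,r2:Add2,r3:5,r4:9,r5:8
cycle 3: CDB Add1=15; issue SUB r2<-Add1 // r0:9,r1:6,r2:Add1,r3:5,r4:9,r5:8
cycle 4: issue MUL r2<-Mul1 // r0:9,r1:6,r2:Mul1,r3:5,r4:9,r5:8
cycle 5: CDB Add1=3; issue MUL r2<-Mul2 // r0:9,r1:6,r2:Mul2,r3:5,r4:9,r5:8
cycle 6: CDB Add2=-6; stall // r0:9,r1:6,r2:Mul2,r3:5,r4:9,r5:8
cycle 7: stall // r0:9,r1:6,r2:Mul2,r3:5,r4:9,r5:8
cycle 8: stall // r0:9,r1:6,r2:Mul2,r3:5,r4:9,r5:8
cycle 9: CDB Mul1=27; issue MUL r4<-Mul1 // r0:9,r1:6,r2:Mul2,r3:5,r4:Mul1,r5:8
cycle 10: CDB Mul2=45; issue SUB r4<-Add1 // r0:9,r1:6,r2:45,r3:5,r4:Add1,r5:8
cycle 11: issue ADD r2<-Add2 // r0:9,r1:6,r2:Add2,r3:5,r4:Add1,r5:8
cycle 12: CDB Add1=40; issue ADD r3<-Add1 // r0:9,r1:6,r2:Add2,r3:Add1,r4:40,r5:8
cycle 13: CDB Add2=13; issue SUB r5<-Add2 // r0:9,r1:6,r2:13,r3:Add1,r4:40,r5:Add2
cycle 14: CDB Mul1=270 // r0:9,r1:6,r2:13,r3:Add1,r4:40,r5:Add2
cycle 15: CDB Add1=18 // r0:9,r1:6,r2:13,r3:18,r4:40,r5:Add2
cycle 16: CDB Add2=-1 // r0:9,r1:6,r2:13,r3:18,r4:40,r5:-1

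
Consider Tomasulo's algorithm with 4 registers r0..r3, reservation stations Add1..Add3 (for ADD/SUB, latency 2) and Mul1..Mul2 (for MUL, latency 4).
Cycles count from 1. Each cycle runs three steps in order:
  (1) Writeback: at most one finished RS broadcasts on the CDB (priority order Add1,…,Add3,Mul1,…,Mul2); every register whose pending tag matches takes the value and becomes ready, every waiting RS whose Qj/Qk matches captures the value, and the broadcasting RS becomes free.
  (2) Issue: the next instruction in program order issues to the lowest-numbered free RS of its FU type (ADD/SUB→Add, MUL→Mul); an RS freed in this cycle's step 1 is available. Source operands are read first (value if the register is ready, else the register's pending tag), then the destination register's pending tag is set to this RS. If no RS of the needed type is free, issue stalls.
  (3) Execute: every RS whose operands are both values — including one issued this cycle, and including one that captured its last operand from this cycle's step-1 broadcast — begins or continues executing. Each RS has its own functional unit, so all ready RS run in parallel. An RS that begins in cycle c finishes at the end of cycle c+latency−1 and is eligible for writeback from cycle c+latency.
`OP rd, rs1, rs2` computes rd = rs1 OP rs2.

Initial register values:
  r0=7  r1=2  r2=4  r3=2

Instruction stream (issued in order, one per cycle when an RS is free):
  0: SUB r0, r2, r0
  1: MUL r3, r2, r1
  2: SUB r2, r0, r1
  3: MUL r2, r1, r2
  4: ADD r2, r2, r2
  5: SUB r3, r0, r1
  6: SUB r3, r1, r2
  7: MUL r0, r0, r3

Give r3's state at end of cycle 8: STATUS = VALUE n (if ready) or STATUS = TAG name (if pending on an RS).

cycle 1: issue SUB r0<-Add1 // r0:Add1,r1:2,r2:4,r3:2
cycle 2: issue MUL r3<-Mul1 // r0:Add1,r1:2,r2:4,r3:Mul1
cycle 3: CDB Add1=-3; issue SUB r2<-Add1 // r0:-3,r1:2,r2:Add1,r3:Mul1
cycle 4: issue MUL r2<-Mul2 // r0:-3,r1:2,r2:Mul2,r3:Mul1
cycle 5: CDB Add1=-5; issue ADD r2<-Add1 // r0:-3,r1:2,r2:Add1,r3:Mul1
cycle 6: CDB Mul1=8; issue SUB r3<-Add2 // r0:-3,r1:2,r2:Add1,r3:Add2
cycle 7: issue SUB r3<-Add3 // r0:-3,r1:2,r2:Add1,r3:Add3
cycle 8: CDB Add2=-5; issue MUL r0<-Mul1 // r0:Mul1,r1:2,r2:Add1,r3:Add3

STATUS = TAG Add3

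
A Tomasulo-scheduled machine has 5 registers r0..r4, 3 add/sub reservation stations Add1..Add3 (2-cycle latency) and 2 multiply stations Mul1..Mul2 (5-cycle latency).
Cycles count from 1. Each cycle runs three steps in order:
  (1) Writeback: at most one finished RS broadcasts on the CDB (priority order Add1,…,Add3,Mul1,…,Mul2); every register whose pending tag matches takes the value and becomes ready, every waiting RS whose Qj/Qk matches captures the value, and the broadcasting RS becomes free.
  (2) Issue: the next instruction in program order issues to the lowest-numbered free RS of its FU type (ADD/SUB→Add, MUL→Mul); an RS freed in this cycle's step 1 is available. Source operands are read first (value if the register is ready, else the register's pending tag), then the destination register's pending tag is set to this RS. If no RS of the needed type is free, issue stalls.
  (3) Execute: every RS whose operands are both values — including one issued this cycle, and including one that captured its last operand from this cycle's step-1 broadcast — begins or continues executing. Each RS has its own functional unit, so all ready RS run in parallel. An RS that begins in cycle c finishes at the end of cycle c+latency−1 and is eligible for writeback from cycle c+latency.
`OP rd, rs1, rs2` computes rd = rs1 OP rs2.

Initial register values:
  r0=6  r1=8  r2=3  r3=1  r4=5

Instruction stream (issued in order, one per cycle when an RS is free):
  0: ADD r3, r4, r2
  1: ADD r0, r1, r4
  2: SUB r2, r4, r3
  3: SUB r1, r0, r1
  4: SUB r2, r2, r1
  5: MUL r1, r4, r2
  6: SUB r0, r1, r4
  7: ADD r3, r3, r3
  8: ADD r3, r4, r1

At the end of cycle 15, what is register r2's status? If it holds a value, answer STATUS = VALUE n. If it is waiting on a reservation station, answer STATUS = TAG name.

c1: issue ADD r3<-Add1 | r0:6,r1:8,r2:3,r3:Add1,r4:5
c2: issue ADD r0<-Add2 | r0:Add2,r1:8,r2:3,r3:Add1,r4:5
c3: CDB Add1=8; issue SUB r2<-Add1 | r0:Add2,r1:8,r2:Add1,r3:8,r4:5
c4: CDB Add2=13; issue SUB r1<-Add2 | r0:13,r1:Add2,r2:Add1,r3:8,r4:5
c5: CDB Add1=-3; issue SUB r2<-Add1 | r0:13,r1:Add2,r2:Add1,r3:8,r4:5
c6: CDB Add2=5; issue MUL r1<-Mul1 | r0:13,r1:Mul1,r2:Add1,r3:8,r4:5
c7: issue SUB r0<-Add2 | r0:Add2,r1:Mul1,r2:Add1,r3:8,r4:5
c8: CDB Add1=-8; issue ADD r3<-Add1 | r0:Add2,r1:Mul1,r2:-8,r3:Add1,r4:5
c9: issue ADD r3<-Add3 | r0:Add2,r1:Mul1,r2:-8,r3:Add3,r4:5
c10: CDB Add1=16 | r0:Add2,r1:Mul1,r2:-8,r3:Add3,r4:5
c11: - | r0:Add2,r1:Mul1,r2:-8,r3:Add3,r4:5
c12: - | r0:Add2,r1:Mul1,r2:-8,r3:Add3,r4:5
c13: CDB Mul1=-40 | r0:Add2,r1:-40,r2:-8,r3:Add3,r4:5
c14: - | r0:Add2,r1:-40,r2:-8,r3:Add3,r4:5
c15: CDB Add2=-45 | r0:-45,r1:-40,r2:-8,r3:Add3,r4:5

STATUS = VALUE -8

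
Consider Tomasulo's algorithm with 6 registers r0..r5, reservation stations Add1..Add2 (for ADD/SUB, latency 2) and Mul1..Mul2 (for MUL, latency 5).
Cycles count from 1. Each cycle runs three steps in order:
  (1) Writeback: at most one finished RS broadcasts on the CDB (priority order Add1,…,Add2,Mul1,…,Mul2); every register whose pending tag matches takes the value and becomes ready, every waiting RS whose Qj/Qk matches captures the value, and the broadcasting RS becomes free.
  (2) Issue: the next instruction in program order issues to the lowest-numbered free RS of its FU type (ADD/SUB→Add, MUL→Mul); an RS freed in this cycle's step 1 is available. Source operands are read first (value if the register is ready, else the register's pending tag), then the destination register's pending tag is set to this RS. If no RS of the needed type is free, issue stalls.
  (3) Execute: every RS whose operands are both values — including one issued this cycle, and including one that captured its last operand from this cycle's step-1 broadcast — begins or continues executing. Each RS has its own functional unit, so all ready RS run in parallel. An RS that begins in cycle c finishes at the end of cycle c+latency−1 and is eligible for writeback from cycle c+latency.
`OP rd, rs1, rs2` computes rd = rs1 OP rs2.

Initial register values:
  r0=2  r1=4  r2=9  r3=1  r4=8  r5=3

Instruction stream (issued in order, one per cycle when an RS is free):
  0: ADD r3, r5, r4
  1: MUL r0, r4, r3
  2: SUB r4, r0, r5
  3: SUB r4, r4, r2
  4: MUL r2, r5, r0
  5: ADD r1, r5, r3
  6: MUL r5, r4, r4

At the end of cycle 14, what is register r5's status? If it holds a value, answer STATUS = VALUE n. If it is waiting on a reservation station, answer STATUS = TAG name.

STATUS = TAG Mul1

  c1: issue ADD r3<-Add1  regs: r0:2,r1:4,r2:9,r3:Add1,r4:8,r5:3
  c2: issue MUL r0<-Mul1  regs: r0:Mul1,r1:4,r2:9,r3:Add1,r4:8,r5:3
  c3: CDB Add1=11; issue SUB r4<-Add1  regs: r0:Mul1,r1:4,r2:9,r3:11,r4:Add1,r5:3
  c4: issue SUB r4<-Add2  regs: r0:Mul1,r1:4,r2:9,r3:11,r4:Add2,r5:3
  c5: issue MUL r2<-Mul2  regs: r0:Mul1,r1:4,r2:Mul2,r3:11,r4:Add2,r5:3
  c6: stall  regs: r0:Mul1,r1:4,r2:Mul2,r3:11,r4:Add2,r5:3
  c7: stall  regs: r0:Mul1,r1:4,r2:Mul2,r3:11,r4:Add2,r5:3
  c8: CDB Mul1=88; stall  regs: r0:88,r1:4,r2:Mul2,r3:11,r4:Add2,r5:3
  c9: stall  regs: r0:88,r1:4,r2:Mul2,r3:11,r4:Add2,r5:3
  c10: CDB Add1=85; issue ADD r1<-Add1  regs: r0:88,r1:Add1,r2:Mul2,r3:11,r4:Add2,r5:3
  c11: issue MUL r5<-Mul1  regs: r0:88,r1:Add1,r2:Mul2,r3:11,r4:Add2,r5:Mul1
  c12: CDB Add1=14  regs: r0:88,r1:14,r2:Mul2,r3:11,r4:Add2,r5:Mul1
  c13: CDB Add2=76  regs: r0:88,r1:14,r2:Mul2,r3:11,r4:76,r5:Mul1
  c14: CDB Mul2=264  regs: r0:88,r1:14,r2:264,r3:11,r4:76,r5:Mul1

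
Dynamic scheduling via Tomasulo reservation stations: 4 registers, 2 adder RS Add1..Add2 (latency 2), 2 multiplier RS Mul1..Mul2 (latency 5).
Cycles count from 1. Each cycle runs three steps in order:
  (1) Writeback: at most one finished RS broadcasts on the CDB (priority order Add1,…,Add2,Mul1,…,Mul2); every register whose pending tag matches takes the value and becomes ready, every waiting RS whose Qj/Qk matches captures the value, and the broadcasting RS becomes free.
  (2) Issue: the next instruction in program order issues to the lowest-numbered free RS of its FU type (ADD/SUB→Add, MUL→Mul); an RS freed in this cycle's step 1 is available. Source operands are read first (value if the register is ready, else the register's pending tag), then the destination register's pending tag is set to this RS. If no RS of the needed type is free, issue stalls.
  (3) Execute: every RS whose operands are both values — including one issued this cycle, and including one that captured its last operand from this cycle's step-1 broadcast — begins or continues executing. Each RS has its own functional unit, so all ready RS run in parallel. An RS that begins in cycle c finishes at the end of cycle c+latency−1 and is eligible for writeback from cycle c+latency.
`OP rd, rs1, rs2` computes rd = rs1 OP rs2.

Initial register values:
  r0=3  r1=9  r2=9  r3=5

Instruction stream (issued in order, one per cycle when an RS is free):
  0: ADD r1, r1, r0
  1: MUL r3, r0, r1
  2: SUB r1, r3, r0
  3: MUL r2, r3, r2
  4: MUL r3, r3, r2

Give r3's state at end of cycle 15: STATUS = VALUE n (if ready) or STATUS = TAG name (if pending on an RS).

STATUS = TAG Mul1

cycle 1: issue ADD r1<-Add1 // r0:3,r1:Add1,r2:9,r3:5
cycle 2: issue MUL r3<-Mul1 // r0:3,r1:Add1,r2:9,r3:Mul1
cycle 3: CDB Add1=12; issue SUB r1<-Add1 // r0:3,r1:Add1,r2:9,r3:Mul1
cycle 4: issue MUL r2<-Mul2 // r0:3,r1:Add1,r2:Mul2,r3:Mul1
cycle 5: stall // r0:3,r1:Add1,r2:Mul2,r3:Mul1
cycle 6: stall // r0:3,r1:Add1,r2:Mul2,r3:Mul1
cycle 7: stall // r0:3,r1:Add1,r2:Mul2,r3:Mul1
cycle 8: CDB Mul1=36; issue MUL r3<-Mul1 // r0:3,r1:Add1,r2:Mul2,r3:Mul1
cycle 9: - // r0:3,r1:Add1,r2:Mul2,r3:Mul1
cycle 10: CDB Add1=33 // r0:3,r1:33,r2:Mul2,r3:Mul1
cycle 11: - // r0:3,r1:33,r2:Mul2,r3:Mul1
cycle 12: - // r0:3,r1:33,r2:Mul2,r3:Mul1
cycle 13: CDB Mul2=324 // r0:3,r1:33,r2:324,r3:Mul1
cycle 14: - // r0:3,r1:33,r2:324,r3:Mul1
cycle 15: - // r0:3,r1:33,r2:324,r3:Mul1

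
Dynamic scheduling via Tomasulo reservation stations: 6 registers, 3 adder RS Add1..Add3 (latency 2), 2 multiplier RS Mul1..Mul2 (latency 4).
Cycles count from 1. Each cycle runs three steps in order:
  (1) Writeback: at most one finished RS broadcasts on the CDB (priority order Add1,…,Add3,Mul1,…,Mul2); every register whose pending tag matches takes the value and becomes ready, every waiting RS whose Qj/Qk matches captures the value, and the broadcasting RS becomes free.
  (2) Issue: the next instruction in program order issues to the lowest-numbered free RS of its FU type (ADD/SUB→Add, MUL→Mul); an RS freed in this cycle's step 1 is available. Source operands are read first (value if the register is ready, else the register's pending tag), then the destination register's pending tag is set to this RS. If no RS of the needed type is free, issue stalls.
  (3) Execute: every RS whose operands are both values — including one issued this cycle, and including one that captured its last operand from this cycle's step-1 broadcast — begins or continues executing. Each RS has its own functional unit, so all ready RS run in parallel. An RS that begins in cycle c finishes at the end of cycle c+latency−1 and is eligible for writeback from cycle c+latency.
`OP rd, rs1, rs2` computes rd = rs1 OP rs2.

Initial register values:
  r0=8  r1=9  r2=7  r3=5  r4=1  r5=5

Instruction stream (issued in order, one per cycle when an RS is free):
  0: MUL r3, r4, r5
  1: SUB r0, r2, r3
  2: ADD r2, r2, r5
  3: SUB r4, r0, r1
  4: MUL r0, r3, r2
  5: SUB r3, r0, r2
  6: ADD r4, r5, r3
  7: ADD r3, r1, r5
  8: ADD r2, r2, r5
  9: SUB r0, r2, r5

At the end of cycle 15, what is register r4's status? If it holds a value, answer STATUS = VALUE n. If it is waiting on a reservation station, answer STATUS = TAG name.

cycle 1: issue MUL r3<-Mul1 // r0:8,r1:9,r2:7,r3:Mul1,r4:1,r5:5
cycle 2: issue SUB r0<-Add1 // r0:Add1,r1:9,r2:7,r3:Mul1,r4:1,r5:5
cycle 3: issue ADD r2<-Add2 // r0:Add1,r1:9,r2:Add2,r3:Mul1,r4:1,r5:5
cycle 4: issue SUB r4<-Add3 // r0:Add1,r1:9,r2:Add2,r3:Mul1,r4:Add3,r5:5
cycle 5: CDB Add2=12; issue MUL r0<-Mul2 // r0:Mul2,r1:9,r2:12,r3:Mul1,r4:Add3,r5:5
cycle 6: CDB Mul1=5; issue SUB r3<-Add2 // r0:Mul2,r1:9,r2:12,r3:Add2,r4:Add3,r5:5
cycle 7: stall // r0:Mul2,r1:9,r2:12,r3:Add2,r4:Add3,r5:5
cycle 8: CDB Add1=2; issue ADD r4<-Add1 // r0:Mul2,r1:9,r2:12,r3:Add2,r4:Add1,r5:5
cycle 9: stall // r0:Mul2,r1:9,r2:12,r3:Add2,r4:Add1,r5:5
cycle 10: CDB Add3=-7; issue ADD r3<-Add3 // r0:Mul2,r1:9,r2:12,r3:Add3,r4:Add1,r5:5
cycle 11: CDB Mul2=60; stall // r0:60,r1:9,r2:12,r3:Add3,r4:Add1,r5:5
cycle 12: CDB Add3=14; issue ADD r2<-Add3 // r0:60,r1:9,r2:Add3,r3:14,r4:Add1,r5:5
cycle 13: CDB Add2=48; issue SUB r0<-Add2 // r0:Add2,r1:9,r2:Add3,r3:14,r4:Add1,r5:5
cycle 14: CDB Add3=17 // r0:Add2,r1:9,r2:17,r3:14,r4:Add1,r5:5
cycle 15: CDB Add1=53 // r0:Add2,r1:9,r2:17,r3:14,r4:53,r5:5

STATUS = VALUE 53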